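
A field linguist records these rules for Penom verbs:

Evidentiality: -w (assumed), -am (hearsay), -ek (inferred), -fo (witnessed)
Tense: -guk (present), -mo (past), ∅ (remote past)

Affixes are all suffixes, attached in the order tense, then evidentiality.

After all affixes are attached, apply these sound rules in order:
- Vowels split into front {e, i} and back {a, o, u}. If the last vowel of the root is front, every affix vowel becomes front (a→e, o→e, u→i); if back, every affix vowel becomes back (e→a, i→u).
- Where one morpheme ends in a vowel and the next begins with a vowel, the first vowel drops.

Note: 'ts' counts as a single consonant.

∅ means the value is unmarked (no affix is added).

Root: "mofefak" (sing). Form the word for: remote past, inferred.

mofefakak

tense = remote past: zero marking, form stays mofefak.
Attach evidentiality inferred -ek → mofefakek.
Apply vowel harmony: mofefakek → mofefakak.
Vowel deletion: no change.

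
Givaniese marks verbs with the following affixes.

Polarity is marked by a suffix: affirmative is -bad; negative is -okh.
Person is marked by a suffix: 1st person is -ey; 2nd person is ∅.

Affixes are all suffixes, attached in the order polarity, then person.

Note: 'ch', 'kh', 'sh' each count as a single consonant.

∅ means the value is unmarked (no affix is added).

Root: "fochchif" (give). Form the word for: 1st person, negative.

fochchifokhey

Attach polarity negative -okh → fochchifokh.
Attach person 1st person -ey → fochchifokhey.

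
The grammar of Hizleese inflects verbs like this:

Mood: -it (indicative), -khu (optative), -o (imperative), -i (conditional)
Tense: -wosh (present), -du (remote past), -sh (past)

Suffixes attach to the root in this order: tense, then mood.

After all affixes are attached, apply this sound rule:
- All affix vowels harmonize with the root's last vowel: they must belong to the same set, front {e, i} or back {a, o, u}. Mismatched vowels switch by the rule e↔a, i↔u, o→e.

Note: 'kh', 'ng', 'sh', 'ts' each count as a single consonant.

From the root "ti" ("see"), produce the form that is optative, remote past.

Attach tense remote past -du → tidu.
Attach mood optative -khu → tidukhu.
Apply vowel harmony: tidukhu → tidikhi.

tidikhi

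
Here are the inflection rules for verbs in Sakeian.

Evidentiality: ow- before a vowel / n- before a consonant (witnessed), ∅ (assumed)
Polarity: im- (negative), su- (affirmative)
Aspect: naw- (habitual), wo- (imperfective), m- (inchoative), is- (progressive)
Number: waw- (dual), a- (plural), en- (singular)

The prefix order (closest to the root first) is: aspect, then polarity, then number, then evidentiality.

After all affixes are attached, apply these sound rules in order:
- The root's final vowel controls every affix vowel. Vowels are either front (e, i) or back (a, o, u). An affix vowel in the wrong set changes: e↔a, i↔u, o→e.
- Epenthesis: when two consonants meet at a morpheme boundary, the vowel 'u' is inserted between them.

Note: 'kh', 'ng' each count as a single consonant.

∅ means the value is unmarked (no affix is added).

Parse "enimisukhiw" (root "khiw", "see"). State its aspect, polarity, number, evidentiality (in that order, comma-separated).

Segment: en-im-is-khiw.
aspect: is- → progressive.
polarity: im- → negative.
number: en- → singular.
evidentiality: ∅ → assumed.

progressive, negative, singular, assumed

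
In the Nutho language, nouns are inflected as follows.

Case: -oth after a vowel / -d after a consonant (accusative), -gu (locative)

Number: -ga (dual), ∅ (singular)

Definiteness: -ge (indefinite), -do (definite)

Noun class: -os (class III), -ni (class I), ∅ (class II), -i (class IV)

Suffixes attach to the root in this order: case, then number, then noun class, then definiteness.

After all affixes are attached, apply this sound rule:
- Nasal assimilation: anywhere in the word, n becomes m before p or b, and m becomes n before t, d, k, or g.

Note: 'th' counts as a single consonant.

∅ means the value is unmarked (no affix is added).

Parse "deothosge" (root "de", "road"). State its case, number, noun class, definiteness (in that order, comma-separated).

Segment: de-oth-os-ge.
case: -oth/d → accusative.
number: ∅ → singular.
noun class: -os → class III.
definiteness: -ge → indefinite.

accusative, singular, class III, indefinite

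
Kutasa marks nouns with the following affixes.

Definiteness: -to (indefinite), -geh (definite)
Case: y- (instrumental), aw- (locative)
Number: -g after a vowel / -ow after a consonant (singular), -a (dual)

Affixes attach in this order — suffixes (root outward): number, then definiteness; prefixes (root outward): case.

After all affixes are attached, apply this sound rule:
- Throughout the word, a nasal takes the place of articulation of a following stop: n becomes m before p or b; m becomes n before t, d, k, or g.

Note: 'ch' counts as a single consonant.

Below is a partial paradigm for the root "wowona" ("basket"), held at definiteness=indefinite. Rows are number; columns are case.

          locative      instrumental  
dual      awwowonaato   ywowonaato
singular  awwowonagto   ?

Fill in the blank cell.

Attach number singular -g (after vowel 'a') → wowonag.
Attach case instrumental y- → ywowonag.
Attach definiteness indefinite -to → ywowonagto.
Nasal assimilation: no change.

ywowonagto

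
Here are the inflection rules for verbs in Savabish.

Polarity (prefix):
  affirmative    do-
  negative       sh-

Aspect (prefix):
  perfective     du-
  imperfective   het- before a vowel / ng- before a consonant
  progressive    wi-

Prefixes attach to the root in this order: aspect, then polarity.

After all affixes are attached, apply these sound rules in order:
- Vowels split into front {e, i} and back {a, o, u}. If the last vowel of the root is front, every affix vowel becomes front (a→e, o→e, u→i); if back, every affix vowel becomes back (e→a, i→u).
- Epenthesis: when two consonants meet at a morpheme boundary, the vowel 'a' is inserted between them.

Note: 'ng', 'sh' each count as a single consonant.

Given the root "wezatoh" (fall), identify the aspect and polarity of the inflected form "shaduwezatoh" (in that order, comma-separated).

perfective, negative

Segment: sh-du-wezatoh.
aspect: du- → perfective.
polarity: sh- → negative.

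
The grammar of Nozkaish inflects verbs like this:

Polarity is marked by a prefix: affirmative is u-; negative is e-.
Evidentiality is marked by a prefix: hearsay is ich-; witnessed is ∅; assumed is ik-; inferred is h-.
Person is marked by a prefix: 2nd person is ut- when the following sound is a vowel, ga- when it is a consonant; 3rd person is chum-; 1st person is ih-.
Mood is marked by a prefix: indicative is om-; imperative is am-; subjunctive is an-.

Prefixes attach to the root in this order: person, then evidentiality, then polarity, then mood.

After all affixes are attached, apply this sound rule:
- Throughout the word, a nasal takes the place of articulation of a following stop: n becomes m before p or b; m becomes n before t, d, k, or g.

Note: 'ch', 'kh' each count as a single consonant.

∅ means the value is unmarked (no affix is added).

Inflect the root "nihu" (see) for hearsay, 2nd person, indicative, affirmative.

Attach person 2nd person ga- (before consonant 'n') → ganihu.
Attach evidentiality hearsay ich- → ichganihu.
Attach polarity affirmative u- → uichganihu.
Attach mood indicative om- → omuichganihu.
Nasal assimilation: no change.

omuichganihu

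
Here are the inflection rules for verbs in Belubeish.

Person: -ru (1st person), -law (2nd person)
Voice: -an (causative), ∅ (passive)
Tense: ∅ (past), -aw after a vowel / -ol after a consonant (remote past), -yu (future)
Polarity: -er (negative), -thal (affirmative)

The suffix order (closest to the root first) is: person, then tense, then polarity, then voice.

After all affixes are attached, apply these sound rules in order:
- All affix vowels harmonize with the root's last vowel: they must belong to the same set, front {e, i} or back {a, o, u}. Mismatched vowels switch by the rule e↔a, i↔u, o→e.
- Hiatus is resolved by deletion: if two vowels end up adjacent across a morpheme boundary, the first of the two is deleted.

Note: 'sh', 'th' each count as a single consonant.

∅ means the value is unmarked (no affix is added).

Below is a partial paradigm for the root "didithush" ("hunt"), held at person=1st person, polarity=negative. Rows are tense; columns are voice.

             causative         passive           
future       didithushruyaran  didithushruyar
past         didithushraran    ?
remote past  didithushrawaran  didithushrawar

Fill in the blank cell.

didithushrar

Attach person 1st person -ru → didithushru.
tense = past: zero marking, form stays didithushru.
Attach polarity negative -er → didithushruer.
voice = passive: zero marking, form stays didithushruer.
Apply vowel harmony: didithushruer → didithushruar.
Apply vowel deletion: didithushruar → didithushrar.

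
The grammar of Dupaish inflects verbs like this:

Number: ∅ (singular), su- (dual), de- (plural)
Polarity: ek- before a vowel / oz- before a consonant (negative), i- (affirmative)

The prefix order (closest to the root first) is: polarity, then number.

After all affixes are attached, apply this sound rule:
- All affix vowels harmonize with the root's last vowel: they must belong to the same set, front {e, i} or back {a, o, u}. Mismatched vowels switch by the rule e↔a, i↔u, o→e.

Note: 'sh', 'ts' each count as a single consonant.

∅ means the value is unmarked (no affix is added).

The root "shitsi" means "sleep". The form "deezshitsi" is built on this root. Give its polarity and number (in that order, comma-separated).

negative, plural

Segment: de-oz-shitsi.
polarity: ek/oz- → negative.
number: de- → plural.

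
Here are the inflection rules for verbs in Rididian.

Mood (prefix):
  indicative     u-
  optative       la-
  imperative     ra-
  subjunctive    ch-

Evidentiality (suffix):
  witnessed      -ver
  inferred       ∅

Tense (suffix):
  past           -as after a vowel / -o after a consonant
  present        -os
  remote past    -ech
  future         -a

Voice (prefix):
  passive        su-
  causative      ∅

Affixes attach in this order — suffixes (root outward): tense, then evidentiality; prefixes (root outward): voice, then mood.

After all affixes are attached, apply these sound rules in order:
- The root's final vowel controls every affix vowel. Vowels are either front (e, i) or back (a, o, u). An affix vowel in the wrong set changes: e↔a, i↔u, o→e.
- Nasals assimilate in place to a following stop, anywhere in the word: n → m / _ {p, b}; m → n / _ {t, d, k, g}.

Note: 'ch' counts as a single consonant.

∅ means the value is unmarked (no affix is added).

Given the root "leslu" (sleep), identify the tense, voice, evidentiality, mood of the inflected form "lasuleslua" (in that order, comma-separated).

Segment: la-su-leslu-a.
tense: -a → future.
voice: su- → passive.
evidentiality: ∅ → inferred.
mood: la- → optative.

future, passive, inferred, optative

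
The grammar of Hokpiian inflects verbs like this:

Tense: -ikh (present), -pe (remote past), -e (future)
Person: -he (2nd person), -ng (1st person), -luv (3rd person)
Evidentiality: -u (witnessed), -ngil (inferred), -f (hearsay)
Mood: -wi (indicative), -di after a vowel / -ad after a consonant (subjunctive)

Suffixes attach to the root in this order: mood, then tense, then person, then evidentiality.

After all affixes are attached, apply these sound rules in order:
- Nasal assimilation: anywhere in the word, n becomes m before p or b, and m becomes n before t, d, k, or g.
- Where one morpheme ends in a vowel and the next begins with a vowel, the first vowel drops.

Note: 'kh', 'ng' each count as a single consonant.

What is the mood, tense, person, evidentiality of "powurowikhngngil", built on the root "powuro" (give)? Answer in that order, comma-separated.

Segment: powuro-wi-ikh-ng-ngil.
mood: -wi → indicative.
tense: -ikh → present.
person: -ng → 1st person.
evidentiality: -ngil → inferred.

indicative, present, 1st person, inferred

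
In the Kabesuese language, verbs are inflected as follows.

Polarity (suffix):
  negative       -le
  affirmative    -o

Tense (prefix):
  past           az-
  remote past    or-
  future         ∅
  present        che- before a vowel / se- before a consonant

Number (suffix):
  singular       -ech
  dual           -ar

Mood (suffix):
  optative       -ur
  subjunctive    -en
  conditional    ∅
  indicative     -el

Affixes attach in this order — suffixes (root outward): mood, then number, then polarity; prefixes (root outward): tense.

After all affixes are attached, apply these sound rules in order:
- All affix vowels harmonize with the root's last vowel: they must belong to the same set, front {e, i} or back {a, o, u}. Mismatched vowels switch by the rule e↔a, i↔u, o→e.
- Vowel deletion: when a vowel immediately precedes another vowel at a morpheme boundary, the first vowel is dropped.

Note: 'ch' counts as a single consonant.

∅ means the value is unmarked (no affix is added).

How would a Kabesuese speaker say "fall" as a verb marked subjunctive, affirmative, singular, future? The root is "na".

Attach mood subjunctive -en → naen.
Attach number singular -ech → naenech.
tense = future: zero marking, form stays naenech.
Attach polarity affirmative -o → naenecho.
Apply vowel harmony: naenecho → naanacho.
Apply vowel deletion: naanacho → nanacho.

nanacho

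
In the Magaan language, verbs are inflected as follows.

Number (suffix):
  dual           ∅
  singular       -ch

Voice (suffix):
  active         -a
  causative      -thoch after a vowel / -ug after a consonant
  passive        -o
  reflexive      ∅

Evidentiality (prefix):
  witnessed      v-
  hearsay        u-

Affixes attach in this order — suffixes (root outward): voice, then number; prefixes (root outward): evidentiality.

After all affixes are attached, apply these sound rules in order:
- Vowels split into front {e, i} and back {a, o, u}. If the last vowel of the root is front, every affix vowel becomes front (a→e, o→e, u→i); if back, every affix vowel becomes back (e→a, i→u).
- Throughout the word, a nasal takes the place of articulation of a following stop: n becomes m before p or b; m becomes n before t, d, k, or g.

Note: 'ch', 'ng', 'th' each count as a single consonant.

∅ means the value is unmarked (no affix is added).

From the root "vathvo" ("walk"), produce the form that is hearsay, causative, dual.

uvathvothoch

Attach voice causative -thoch (after vowel 'o') → vathvothoch.
Attach evidentiality hearsay u- → uvathvothoch.
number = dual: zero marking, form stays uvathvothoch.
Vowel harmony: no change.
Nasal assimilation: no change.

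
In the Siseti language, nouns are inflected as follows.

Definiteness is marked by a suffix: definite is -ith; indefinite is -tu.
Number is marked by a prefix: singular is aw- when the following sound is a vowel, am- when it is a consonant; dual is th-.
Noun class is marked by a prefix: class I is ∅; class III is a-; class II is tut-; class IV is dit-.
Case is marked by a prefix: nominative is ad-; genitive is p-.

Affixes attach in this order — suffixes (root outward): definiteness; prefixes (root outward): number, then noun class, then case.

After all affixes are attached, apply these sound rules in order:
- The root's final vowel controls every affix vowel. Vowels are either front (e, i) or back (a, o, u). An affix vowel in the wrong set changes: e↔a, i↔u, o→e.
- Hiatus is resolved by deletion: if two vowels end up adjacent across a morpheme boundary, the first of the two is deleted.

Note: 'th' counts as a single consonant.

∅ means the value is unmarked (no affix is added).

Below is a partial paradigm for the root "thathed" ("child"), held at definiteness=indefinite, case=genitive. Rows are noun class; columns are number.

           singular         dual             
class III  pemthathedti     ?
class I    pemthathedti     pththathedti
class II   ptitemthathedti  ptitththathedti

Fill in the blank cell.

Attach number dual th- → ththathed.
Attach noun class class III a- → aththathed.
Attach definiteness indefinite -tu → aththathedtu.
Attach case genitive p- → paththathedtu.
Apply vowel harmony: paththathedtu → peththathedti.
Vowel deletion: no change.

peththathedti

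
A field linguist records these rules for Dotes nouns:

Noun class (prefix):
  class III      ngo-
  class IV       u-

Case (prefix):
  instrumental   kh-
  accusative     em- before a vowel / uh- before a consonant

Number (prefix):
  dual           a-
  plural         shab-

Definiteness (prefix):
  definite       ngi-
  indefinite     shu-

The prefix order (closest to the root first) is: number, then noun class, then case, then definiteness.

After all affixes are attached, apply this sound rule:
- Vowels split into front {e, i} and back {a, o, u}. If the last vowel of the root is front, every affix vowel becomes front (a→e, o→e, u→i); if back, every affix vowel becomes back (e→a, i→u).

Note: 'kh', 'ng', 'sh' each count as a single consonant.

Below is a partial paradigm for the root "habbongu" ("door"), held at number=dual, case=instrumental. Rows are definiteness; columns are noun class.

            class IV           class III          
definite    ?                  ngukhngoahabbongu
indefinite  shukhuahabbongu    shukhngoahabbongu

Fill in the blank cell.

Attach number dual a- → ahabbongu.
Attach noun class class IV u- → uahabbongu.
Attach case instrumental kh- → khuahabbongu.
Attach definiteness definite ngi- → ngikhuahabbongu.
Apply vowel harmony: ngikhuahabbongu → ngukhuahabbongu.

ngukhuahabbongu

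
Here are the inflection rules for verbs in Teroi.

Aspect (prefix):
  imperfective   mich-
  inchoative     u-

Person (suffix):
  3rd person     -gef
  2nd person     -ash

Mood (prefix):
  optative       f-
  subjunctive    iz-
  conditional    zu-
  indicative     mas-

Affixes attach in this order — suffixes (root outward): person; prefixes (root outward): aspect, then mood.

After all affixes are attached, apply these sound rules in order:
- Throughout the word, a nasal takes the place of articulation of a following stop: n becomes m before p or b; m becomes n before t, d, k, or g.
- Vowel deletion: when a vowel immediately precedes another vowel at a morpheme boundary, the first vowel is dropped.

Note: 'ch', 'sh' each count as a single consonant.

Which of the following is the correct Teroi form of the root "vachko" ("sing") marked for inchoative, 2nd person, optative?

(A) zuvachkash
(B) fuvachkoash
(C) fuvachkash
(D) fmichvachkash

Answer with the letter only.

C

Attach aspect inchoative u- → uvachko.
Attach person 2nd person -ash → uvachkoash.
Attach mood optative f- → fuvachkoash.
Nasal assimilation: no change.
Apply vowel deletion: fuvachkoash → fuvachkash.
So the correct form is fuvachkash, option (C).
(A) zuvachkash is wrong: it uses conditional instead of optative for mood.
(D) fmichvachkash is wrong: it uses imperfective instead of inchoative for aspect.
(B) fuvachkoash is wrong: it fails to apply the sound rule(s).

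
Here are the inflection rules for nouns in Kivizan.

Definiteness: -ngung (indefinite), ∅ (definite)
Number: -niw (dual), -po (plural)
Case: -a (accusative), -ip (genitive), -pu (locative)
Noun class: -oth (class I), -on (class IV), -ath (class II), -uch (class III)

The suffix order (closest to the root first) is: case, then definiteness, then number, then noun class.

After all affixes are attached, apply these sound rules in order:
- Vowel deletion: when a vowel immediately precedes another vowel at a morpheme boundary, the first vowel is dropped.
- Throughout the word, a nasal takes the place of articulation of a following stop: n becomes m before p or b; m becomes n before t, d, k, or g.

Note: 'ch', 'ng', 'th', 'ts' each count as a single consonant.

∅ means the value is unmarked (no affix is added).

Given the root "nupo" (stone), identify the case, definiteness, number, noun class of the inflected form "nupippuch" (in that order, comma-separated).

genitive, definite, plural, class III

Segment: nupo-ip-po-uch.
case: -ip → genitive.
definiteness: ∅ → definite.
number: -po → plural.
noun class: -uch → class III.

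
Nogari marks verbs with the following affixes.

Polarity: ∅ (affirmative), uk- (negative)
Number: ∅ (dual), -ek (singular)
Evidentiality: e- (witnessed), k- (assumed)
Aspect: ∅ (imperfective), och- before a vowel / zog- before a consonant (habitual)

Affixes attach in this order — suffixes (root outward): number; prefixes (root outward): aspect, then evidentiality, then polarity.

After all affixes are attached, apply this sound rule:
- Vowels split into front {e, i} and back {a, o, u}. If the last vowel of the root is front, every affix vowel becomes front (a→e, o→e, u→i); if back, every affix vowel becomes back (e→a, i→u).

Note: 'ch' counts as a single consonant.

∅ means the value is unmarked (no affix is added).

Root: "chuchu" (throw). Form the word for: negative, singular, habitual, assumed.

Attach aspect habitual zog- (before consonant 'ch') → zogchuchu.
Attach evidentiality assumed k- → kzogchuchu.
Attach number singular -ek → kzogchuchuek.
Attach polarity negative uk- → ukkzogchuchuek.
Apply vowel harmony: ukkzogchuchuek → ukkzogchuchuak.

ukkzogchuchuak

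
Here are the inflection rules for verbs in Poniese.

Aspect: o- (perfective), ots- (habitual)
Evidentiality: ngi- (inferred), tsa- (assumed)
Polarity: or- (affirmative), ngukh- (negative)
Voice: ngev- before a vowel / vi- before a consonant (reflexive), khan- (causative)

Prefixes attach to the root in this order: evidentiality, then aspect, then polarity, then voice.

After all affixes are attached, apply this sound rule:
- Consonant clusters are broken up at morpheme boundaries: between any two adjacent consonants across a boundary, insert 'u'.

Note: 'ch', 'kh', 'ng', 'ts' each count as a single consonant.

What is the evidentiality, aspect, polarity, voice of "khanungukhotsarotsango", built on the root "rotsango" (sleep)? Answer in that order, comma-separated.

assumed, perfective, negative, causative

Segment: khan-ngukh-o-tsa-rotsango.
evidentiality: tsa- → assumed.
aspect: o- → perfective.
polarity: ngukh- → negative.
voice: khan- → causative.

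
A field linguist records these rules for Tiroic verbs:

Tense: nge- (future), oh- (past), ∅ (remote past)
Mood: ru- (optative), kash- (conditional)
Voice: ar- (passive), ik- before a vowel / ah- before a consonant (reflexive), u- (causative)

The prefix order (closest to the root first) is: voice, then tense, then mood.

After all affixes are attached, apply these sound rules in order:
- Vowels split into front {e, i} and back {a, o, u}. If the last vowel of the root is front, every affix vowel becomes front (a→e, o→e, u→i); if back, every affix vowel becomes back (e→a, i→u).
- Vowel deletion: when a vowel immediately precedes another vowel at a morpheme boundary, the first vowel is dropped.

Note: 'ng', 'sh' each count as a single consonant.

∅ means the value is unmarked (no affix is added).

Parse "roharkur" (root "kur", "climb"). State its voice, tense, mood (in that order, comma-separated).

passive, past, optative

Segment: ru-oh-ar-kur.
voice: ar- → passive.
tense: oh- → past.
mood: ru- → optative.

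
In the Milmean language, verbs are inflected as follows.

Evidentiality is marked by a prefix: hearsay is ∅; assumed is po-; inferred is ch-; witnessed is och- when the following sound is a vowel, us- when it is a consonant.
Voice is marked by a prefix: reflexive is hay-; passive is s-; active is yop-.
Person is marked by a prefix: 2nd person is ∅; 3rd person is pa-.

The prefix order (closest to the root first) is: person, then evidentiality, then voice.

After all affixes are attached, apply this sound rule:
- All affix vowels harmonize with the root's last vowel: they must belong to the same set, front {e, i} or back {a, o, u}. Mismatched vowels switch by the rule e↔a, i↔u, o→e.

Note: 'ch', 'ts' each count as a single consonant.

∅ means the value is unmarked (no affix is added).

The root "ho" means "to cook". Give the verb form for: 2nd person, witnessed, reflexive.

person = 2nd person: zero marking, form stays ho.
Attach evidentiality witnessed us- (before consonant 'h') → usho.
Attach voice reflexive hay- → hayusho.
Vowel harmony: no change.

hayusho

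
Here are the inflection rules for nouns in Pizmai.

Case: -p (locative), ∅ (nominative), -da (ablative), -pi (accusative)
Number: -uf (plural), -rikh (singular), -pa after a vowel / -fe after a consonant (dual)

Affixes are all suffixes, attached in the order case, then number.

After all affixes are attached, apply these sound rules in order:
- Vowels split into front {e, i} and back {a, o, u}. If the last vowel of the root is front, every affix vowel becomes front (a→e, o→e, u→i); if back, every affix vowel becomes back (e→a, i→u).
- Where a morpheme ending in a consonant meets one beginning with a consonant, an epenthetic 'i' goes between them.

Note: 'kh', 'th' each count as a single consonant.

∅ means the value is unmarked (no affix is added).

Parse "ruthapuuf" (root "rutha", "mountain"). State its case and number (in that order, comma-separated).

Segment: rutha-pi-uf.
case: -pi → accusative.
number: -uf → plural.

accusative, plural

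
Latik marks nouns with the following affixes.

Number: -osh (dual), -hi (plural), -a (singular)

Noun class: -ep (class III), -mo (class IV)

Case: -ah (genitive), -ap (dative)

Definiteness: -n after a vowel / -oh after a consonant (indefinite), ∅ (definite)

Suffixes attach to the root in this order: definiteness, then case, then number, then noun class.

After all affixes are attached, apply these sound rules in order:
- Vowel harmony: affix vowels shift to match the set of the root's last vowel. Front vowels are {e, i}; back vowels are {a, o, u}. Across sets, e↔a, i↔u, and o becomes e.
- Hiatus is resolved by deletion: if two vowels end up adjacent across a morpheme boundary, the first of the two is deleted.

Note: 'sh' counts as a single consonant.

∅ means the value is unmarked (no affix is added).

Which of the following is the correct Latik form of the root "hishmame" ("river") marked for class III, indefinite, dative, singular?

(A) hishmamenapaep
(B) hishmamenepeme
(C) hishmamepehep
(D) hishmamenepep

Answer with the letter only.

D

Attach definiteness indefinite -n (after vowel 'e') → hishmamen.
Attach case dative -ap → hishmamenap.
Attach number singular -a → hishmamenapa.
Attach noun class class III -ep → hishmamenapaep.
Apply vowel harmony: hishmamenapaep → hishmamenepeep.
Apply vowel deletion: hishmamenepeep → hishmamenepep.
So the correct form is hishmamenepep, option (D).
(B) hishmamenepeme is wrong: it uses class IV instead of class III for noun class.
(C) hishmamepehep is wrong: it has the affixes in the wrong order.
(A) hishmamenapaep is wrong: it fails to apply the sound rule(s).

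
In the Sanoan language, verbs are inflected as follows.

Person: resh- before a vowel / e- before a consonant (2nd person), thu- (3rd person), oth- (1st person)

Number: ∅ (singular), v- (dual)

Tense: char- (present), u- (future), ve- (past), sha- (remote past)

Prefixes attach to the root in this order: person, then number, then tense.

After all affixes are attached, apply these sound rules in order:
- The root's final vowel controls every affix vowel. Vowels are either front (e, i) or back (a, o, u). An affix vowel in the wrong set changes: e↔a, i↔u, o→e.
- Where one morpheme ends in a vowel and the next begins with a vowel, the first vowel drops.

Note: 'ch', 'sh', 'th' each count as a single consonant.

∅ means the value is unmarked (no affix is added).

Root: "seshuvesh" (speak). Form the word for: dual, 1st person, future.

ivethseshuvesh

Attach person 1st person oth- → othseshuvesh.
Attach number dual v- → vothseshuvesh.
Attach tense future u- → uvothseshuvesh.
Apply vowel harmony: uvothseshuvesh → ivethseshuvesh.
Vowel deletion: no change.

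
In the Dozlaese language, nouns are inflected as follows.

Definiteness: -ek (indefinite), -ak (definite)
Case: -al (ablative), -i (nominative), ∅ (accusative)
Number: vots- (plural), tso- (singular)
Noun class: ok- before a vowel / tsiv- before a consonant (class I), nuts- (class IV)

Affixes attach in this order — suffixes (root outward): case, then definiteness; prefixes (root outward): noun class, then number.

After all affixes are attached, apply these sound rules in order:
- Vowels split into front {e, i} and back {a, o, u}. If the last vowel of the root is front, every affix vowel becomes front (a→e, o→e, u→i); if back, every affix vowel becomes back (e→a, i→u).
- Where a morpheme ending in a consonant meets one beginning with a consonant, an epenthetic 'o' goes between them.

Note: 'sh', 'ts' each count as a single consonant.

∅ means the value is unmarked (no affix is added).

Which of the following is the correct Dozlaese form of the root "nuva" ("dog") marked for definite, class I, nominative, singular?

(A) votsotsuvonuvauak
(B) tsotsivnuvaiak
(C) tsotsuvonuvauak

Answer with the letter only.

Attach noun class class I tsiv- (before consonant 'n') → tsivnuva.
Attach case nominative -i → tsivnuvai.
Attach number singular tso- → tsotsivnuvai.
Attach definiteness definite -ak → tsotsivnuvaiak.
Apply vowel harmony: tsotsivnuvaiak → tsotsuvnuvauak.
Apply epenthesis: tsotsuvnuvauak → tsotsuvonuvauak.
So the correct form is tsotsuvonuvauak, option (C).
(A) votsotsuvonuvauak is wrong: it uses plural instead of singular for number.
(B) tsotsivnuvaiak is wrong: it fails to apply the sound rule(s).

C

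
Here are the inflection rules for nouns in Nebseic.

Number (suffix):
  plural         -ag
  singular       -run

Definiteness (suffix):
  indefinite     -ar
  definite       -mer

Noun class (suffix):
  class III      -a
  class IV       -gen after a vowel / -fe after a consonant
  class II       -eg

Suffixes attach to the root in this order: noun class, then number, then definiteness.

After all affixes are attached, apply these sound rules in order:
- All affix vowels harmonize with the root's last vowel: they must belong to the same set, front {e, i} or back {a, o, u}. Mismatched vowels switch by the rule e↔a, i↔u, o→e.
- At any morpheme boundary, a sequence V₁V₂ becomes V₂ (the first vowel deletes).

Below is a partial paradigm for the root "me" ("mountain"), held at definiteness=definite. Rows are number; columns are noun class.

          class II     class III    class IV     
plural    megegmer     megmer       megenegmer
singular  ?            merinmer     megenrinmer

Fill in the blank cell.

megrinmer

Attach noun class class II -eg → meeg.
Attach number singular -run → meegrun.
Attach definiteness definite -mer → meegrunmer.
Apply vowel harmony: meegrunmer → meegrinmer.
Apply vowel deletion: meegrinmer → megrinmer.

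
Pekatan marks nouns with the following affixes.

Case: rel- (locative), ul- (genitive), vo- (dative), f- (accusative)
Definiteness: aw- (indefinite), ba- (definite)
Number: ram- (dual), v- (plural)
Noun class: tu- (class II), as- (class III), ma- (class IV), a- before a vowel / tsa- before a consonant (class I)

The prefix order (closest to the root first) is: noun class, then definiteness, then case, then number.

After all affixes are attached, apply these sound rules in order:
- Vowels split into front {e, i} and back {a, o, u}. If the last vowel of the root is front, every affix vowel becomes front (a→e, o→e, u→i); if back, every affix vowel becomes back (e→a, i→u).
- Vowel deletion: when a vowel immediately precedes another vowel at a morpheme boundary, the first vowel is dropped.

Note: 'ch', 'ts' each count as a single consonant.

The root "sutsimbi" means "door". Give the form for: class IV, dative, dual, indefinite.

remvewmesutsimbi

Attach noun class class IV ma- → masutsimbi.
Attach definiteness indefinite aw- → awmasutsimbi.
Attach case dative vo- → voawmasutsimbi.
Attach number dual ram- → ramvoawmasutsimbi.
Apply vowel harmony: ramvoawmasutsimbi → remveewmesutsimbi.
Apply vowel deletion: remveewmesutsimbi → remvewmesutsimbi.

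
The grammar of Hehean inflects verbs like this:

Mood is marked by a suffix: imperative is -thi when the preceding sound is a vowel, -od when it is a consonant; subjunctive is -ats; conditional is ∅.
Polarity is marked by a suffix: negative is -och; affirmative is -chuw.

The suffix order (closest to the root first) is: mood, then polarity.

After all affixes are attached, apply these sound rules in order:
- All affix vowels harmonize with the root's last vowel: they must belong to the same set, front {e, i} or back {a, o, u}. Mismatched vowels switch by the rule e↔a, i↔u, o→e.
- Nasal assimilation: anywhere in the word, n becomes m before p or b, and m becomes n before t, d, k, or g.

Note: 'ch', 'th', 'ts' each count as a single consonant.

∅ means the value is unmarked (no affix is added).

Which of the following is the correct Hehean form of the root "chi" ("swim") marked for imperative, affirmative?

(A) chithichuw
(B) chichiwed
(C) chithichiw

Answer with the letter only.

C

Attach mood imperative -thi (after vowel 'i') → chithi.
Attach polarity affirmative -chuw → chithichuw.
Apply vowel harmony: chithichuw → chithichiw.
Nasal assimilation: no change.
So the correct form is chithichiw, option (C).
(B) chichiwed is wrong: it has the affixes in the wrong order.
(A) chithichuw is wrong: it fails to apply the sound rule(s).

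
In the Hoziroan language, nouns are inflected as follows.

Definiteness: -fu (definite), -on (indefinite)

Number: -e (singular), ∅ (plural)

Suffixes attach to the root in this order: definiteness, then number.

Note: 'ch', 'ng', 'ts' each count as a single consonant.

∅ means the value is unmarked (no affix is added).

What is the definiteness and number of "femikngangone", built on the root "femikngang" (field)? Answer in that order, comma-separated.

Segment: femikngang-on-e.
definiteness: -on → indefinite.
number: -e → singular.

indefinite, singular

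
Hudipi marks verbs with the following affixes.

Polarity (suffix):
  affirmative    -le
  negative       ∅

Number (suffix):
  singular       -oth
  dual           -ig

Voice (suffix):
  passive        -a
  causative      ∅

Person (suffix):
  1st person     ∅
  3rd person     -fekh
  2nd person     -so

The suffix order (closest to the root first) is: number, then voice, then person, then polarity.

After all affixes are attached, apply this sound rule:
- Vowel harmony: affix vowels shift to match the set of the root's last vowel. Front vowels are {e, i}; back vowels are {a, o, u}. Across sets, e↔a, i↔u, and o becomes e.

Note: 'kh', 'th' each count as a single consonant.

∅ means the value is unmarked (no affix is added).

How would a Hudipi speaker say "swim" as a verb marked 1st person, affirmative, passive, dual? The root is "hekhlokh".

Attach number dual -ig → hekhlokhig.
Attach voice passive -a → hekhlokhiga.
person = 1st person: zero marking, form stays hekhlokhiga.
Attach polarity affirmative -le → hekhlokhigale.
Apply vowel harmony: hekhlokhigale → hekhlokhugala.

hekhlokhugala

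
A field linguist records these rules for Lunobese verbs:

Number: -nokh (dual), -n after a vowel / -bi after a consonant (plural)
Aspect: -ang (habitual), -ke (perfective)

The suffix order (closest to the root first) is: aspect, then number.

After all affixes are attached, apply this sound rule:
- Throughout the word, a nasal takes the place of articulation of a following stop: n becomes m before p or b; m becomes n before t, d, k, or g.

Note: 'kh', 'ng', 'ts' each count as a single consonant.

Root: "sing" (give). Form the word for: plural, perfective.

Attach aspect perfective -ke → singke.
Attach number plural -n (after vowel 'e') → singken.
Nasal assimilation: no change.

singken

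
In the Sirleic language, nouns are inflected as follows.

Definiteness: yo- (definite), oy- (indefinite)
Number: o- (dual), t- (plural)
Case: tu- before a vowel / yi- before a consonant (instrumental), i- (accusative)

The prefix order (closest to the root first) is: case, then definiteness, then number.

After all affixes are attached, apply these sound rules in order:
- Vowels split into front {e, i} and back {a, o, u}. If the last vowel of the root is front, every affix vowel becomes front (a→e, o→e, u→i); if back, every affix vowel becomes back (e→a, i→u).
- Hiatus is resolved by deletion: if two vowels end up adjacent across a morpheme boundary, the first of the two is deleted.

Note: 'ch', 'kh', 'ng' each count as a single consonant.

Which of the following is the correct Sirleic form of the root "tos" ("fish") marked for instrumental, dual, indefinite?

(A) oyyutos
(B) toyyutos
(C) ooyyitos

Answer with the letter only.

A

Attach case instrumental yi- (before consonant 't') → yitos.
Attach definiteness indefinite oy- → oyyitos.
Attach number dual o- → ooyyitos.
Apply vowel harmony: ooyyitos → ooyyutos.
Apply vowel deletion: ooyyutos → oyyutos.
So the correct form is oyyutos, option (A).
(B) toyyutos is wrong: it uses plural instead of dual for number.
(C) ooyyitos is wrong: it fails to apply the sound rule(s).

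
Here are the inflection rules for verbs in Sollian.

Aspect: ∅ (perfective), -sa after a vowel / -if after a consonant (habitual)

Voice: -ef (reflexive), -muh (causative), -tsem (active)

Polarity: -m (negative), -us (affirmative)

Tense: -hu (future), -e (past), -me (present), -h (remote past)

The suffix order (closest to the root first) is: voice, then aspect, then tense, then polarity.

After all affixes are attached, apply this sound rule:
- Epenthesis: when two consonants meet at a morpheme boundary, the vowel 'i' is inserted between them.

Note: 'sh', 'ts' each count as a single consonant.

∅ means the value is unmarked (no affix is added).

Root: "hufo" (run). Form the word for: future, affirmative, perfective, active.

Attach voice active -tsem → hufotsem.
aspect = perfective: zero marking, form stays hufotsem.
Attach tense future -hu → hufotsemhu.
Attach polarity affirmative -us → hufotsemhuus.
Apply epenthesis: hufotsemhuus → hufotsemihuus.

hufotsemihuus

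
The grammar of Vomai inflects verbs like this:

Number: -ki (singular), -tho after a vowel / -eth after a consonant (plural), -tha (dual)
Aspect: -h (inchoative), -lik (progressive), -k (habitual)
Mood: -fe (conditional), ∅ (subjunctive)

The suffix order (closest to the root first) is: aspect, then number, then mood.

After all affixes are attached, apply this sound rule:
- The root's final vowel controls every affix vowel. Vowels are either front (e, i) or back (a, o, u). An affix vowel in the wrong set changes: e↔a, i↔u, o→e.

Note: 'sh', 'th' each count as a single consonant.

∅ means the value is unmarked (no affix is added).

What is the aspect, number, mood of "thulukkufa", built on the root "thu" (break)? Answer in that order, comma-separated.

Segment: thu-lik-ki-fe.
aspect: -lik → progressive.
number: -ki → singular.
mood: -fe → conditional.

progressive, singular, conditional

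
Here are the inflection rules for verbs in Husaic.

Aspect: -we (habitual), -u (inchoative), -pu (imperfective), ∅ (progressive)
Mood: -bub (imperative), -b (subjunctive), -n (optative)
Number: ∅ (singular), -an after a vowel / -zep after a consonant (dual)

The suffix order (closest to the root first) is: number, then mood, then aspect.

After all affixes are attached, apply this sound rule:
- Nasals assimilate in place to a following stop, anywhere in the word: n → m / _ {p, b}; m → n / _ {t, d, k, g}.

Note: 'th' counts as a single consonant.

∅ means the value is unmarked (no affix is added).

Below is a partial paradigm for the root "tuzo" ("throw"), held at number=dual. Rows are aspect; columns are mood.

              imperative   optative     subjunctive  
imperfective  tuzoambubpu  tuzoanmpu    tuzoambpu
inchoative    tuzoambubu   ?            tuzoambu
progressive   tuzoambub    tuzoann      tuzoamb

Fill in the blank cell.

tuzoannu

Attach number dual -an (after vowel 'o') → tuzoan.
Attach mood optative -n → tuzoann.
Attach aspect inchoative -u → tuzoannu.
Nasal assimilation: no change.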